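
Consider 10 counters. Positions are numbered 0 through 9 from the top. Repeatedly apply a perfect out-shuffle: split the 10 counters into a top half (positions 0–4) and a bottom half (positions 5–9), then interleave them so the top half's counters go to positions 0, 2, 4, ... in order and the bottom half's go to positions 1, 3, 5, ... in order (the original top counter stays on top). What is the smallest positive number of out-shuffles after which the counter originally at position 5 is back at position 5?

6

Follow position 5 under repeated out-shuffles:
5 → 1 → 2 → 4 → 8 → 7 → 5
It first returns after 6 out-shuffles.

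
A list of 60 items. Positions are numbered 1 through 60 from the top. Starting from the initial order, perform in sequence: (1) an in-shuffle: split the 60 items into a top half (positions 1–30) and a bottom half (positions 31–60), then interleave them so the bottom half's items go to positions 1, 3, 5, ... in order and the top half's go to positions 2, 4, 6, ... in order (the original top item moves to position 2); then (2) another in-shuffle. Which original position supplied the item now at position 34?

39

Undo the operations in reverse order, starting from position 34:
  undo op 2 (in-shuffle, from top half): 34 ← 17
  undo op 1 (in-shuffle, from bottom half): 17 ← 39
So the item at position 34 came from original position 39.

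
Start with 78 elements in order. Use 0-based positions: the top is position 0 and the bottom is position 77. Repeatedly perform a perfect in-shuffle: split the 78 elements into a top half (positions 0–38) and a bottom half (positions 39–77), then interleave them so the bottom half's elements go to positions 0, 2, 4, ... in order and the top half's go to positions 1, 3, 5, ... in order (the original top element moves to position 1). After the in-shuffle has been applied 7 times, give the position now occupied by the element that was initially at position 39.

63

Track the element's position through each in-shuffle:
39 → 0 → 1 → 3 → 7 → 15 → 31 → 63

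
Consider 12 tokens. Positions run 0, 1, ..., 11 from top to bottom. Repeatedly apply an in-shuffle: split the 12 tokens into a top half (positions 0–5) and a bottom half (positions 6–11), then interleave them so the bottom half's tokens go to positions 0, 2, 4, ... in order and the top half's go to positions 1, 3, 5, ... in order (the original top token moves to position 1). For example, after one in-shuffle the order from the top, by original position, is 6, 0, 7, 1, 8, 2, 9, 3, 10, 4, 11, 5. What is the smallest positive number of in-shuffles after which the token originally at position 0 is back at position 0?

12

Follow position 0 under repeated in-shuffles:
0 → 1 → 3 → 7 → 2 → 5 → 11 → 10 → 8 → 4 → 9 → 6 → 0
It first returns after 12 in-shuffles.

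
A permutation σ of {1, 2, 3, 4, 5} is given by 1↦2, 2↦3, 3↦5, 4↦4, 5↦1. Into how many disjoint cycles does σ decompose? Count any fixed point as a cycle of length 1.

2

Cycle decomposition: (1 2 3 5) (4).
2 cycles.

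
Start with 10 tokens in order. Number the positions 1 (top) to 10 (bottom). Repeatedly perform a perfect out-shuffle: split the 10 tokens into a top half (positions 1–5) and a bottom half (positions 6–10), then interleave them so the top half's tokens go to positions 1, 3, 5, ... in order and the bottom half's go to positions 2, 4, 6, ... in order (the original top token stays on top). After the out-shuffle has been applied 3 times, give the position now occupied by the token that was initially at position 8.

3

Track the token's position through each out-shuffle:
8 → 6 → 2 → 3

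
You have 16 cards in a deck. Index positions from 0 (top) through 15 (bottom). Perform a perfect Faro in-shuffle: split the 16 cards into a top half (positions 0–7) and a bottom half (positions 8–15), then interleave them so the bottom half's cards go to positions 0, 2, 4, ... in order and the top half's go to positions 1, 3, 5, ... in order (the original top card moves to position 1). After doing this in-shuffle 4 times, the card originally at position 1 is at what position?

14

Track the card's position through each in-shuffle:
1 → 3 → 7 → 15 → 14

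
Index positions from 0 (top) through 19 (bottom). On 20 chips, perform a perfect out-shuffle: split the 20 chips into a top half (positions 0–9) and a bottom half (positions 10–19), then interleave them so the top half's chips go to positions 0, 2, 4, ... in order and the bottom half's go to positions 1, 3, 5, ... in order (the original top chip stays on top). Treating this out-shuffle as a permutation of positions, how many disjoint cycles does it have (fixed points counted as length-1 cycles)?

Trace each unvisited position around until it returns:
(0) (1 2 4 8 16 13 ... len 18) (19)
3 cycles in total.

3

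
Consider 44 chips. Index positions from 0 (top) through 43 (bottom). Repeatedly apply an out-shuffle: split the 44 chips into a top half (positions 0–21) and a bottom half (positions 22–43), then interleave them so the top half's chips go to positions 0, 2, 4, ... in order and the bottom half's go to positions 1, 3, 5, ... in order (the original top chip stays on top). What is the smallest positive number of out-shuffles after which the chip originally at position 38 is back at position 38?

Follow position 38 under repeated out-shuffles:
38 → 33 → 23 → 3 → 6 → 12 → 24 → 5 → 10 → 20 → 40 → 37 → 31 → 19 → 38
It first returns after 14 out-shuffles.

14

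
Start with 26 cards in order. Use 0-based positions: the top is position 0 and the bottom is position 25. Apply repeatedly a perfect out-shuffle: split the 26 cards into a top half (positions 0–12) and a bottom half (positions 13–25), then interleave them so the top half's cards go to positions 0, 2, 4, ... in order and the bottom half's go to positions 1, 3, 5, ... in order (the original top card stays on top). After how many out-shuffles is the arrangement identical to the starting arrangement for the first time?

20

The out-shuffle permutes the 26 positions with cycle lengths [1, 1, 4, 20].
Every card is home exactly when every cycle has completed a whole number of laps, i.e. after lcm(1, 4, 20) = 20 out-shuffles.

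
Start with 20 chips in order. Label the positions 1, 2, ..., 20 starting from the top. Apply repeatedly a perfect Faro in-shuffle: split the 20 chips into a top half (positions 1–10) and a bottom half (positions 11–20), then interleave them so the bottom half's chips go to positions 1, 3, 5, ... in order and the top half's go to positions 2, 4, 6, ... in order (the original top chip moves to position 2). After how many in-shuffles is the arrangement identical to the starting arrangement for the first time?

6

The in-shuffle permutes the 20 positions with cycle lengths [2, 3, 3, 6, 6].
Every chip is home exactly when every cycle has completed a whole number of laps, i.e. after lcm(2, 3, 6) = 6 in-shuffles.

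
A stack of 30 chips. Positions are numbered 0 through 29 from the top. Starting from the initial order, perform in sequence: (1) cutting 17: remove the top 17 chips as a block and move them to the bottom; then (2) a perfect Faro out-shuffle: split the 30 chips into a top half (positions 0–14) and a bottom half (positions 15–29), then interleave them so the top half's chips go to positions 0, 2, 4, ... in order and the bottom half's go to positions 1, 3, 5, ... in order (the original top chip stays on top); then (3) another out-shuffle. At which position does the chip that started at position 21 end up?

16

Track the chip from position 21 forward through each operation:
  after op 1 (cut 17): 21 → 4
  after op 2 (out-shuffle): 4 → 8
  after op 3 (out-shuffle): 8 → 16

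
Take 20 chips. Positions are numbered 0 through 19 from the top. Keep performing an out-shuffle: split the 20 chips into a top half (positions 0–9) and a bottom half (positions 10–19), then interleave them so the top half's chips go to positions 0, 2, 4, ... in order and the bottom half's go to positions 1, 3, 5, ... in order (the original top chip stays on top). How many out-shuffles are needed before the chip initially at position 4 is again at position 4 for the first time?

18

Follow position 4 under repeated out-shuffles:
4 → 8 → 16 → 13 → 7 → 14 → 9 → 18 → 17 → 15 → 11 → 3 → 6 → 12 → 5 → 10 → 1 → 2 → 4
It first returns after 18 out-shuffles.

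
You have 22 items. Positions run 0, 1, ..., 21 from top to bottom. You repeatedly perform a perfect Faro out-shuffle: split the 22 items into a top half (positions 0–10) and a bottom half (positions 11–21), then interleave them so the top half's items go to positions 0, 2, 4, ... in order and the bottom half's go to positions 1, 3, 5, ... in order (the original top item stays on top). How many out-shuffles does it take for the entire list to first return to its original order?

6

The out-shuffle permutes the 22 positions with cycle lengths [1, 1, 2, 3, 3, 6, 6].
Every item is home exactly when every cycle has completed a whole number of laps, i.e. after lcm(1, 2, 3, 6) = 6 out-shuffles.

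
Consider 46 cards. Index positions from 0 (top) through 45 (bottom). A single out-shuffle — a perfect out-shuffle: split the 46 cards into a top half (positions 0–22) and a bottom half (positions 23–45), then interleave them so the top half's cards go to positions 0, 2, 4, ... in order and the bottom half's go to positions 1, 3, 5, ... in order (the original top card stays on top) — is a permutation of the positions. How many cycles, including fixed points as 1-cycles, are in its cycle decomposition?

Trace each unvisited position around until it returns:
(0) (1 2 4 8 16 32 ... len 12) (3 6 12 24) (5 10 20 40 35 25) (7 14 28 11 22 44 ... len 12) (9 18 36 27) (15 30) (21 42 39 33) ... plus 1 more
9 cycles in total.

9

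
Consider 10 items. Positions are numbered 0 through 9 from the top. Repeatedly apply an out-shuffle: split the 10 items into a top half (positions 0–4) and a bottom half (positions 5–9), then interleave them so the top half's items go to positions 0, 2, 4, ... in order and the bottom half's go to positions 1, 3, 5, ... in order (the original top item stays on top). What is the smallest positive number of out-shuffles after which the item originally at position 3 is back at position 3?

2

Follow position 3 under repeated out-shuffles:
3 → 6 → 3
It first returns after 2 out-shuffles.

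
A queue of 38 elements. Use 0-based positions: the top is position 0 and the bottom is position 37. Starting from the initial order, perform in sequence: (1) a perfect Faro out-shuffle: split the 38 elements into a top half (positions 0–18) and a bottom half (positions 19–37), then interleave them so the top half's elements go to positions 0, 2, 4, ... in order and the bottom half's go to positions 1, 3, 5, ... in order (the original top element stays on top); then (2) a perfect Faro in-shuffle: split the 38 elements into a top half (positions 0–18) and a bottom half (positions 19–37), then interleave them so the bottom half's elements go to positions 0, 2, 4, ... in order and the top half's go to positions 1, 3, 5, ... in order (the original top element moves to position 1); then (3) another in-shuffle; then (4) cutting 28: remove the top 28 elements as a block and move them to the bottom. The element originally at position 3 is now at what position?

Track the element from position 3 forward through each operation:
  after op 1 (out-shuffle): 3 → 6
  after op 2 (in-shuffle): 6 → 13
  after op 3 (in-shuffle): 13 → 27
  after op 4 (cut 28): 27 → 37

37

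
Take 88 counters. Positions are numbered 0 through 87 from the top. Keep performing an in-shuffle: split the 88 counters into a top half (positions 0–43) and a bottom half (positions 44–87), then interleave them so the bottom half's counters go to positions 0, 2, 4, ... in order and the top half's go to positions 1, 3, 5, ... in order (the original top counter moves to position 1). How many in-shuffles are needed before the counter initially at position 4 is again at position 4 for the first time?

11

Follow position 4 under repeated in-shuffles:
4 → 9 → 19 → 39 → 79 → 70 → 52 → 16 → 33 → 67 → 46 → 4
It first returns after 11 in-shuffles.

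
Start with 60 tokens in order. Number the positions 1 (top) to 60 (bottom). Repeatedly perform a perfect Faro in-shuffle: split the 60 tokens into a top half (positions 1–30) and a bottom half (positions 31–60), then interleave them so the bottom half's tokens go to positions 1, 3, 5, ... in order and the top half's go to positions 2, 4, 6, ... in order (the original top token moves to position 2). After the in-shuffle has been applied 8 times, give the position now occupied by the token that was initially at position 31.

Track the token's position through each in-shuffle:
31 → 1 → 2 → 4 → 8 → 16 → 32 → 3 → 6

6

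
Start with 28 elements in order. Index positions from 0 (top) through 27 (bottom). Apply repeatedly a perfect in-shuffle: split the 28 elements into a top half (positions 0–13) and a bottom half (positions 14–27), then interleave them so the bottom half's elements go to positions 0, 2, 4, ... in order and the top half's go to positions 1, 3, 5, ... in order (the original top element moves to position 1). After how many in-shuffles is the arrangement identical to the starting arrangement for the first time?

The in-shuffle permutes the 28 positions with cycle lengths [28].
Every element is home exactly when every cycle has completed a whole number of laps, i.e. after lcm(28) = 28 in-shuffles.

28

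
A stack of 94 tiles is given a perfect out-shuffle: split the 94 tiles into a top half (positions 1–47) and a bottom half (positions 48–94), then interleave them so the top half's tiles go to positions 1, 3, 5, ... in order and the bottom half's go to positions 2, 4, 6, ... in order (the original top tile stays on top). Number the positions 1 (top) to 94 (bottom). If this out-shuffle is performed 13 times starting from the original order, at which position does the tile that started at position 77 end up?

Track position through each out-shuffle: 77 → 60 → 26 → 51 → 8 → ... (continuing for 13 shuffles total) → 51.

51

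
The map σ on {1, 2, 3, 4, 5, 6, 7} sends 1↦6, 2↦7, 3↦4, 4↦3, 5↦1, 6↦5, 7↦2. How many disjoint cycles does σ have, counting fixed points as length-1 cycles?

Cycle decomposition: (1 6 5) (2 7) (3 4).
3 cycles.

3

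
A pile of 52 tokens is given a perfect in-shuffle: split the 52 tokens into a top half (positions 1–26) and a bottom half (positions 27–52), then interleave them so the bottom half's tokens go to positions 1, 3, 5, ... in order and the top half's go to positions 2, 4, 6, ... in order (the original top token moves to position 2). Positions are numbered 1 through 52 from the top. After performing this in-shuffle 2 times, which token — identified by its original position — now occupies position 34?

35

Work backwards from position 34, undoing one in-shuffle at a time:
34 ← 17 ← 35
So the token now at position 34 started at position 35.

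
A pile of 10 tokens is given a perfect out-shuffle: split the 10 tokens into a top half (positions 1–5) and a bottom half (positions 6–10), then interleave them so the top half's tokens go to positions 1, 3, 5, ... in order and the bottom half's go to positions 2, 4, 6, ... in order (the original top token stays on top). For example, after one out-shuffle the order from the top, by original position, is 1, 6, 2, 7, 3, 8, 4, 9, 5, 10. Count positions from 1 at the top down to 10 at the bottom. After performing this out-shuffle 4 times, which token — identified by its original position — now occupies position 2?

Work backwards from position 2, undoing one out-shuffle at a time:
2 ← 6 ← 8 ← 9 ← 5
So the token now at position 2 started at position 5.

5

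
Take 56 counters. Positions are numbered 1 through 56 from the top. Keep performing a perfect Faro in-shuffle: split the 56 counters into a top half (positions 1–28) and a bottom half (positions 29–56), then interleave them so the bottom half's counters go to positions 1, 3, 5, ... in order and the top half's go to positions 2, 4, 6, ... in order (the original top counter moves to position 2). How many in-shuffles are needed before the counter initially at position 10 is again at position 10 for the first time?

Follow position 10 under repeated in-shuffles:
10 → 20 → 40 → 23 → 46 → 35 → 13 → 26 → 52 → 47 → 37 → 17 → 34 → 11 → 22 → 44 → 31 → 5 → 10
It first returns after 18 in-shuffles.

18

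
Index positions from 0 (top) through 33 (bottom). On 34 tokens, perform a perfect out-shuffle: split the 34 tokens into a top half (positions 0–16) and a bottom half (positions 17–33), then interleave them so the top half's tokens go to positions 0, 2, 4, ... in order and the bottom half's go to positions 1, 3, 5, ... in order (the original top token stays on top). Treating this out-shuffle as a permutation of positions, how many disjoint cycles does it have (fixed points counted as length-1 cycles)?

Trace each unvisited position around until it returns:
(0) (1 2 4 8 16 32 31 29 25 17) (3 6 12 24 15 30 27 21 9 18) (5 10 20 7 14 28 23 13 26 19) (11 22) (33)
6 cycles in total.

6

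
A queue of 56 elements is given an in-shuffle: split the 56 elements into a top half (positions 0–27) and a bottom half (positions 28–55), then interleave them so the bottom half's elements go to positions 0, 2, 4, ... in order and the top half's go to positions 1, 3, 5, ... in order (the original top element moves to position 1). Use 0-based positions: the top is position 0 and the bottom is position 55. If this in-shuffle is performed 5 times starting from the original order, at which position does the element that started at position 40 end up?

Track the element's position through each in-shuffle:
40 → 24 → 49 → 42 → 28 → 0

0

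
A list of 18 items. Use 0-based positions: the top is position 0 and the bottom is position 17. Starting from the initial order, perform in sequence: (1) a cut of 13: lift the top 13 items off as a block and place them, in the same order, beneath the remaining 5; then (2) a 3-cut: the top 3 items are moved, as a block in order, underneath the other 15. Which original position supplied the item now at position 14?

12

Undo the operations in reverse order, starting from position 14:
  undo op 2 (cut 3): 14 ← 17
  undo op 1 (cut 13): 17 ← 12
So the item at position 14 came from original position 12.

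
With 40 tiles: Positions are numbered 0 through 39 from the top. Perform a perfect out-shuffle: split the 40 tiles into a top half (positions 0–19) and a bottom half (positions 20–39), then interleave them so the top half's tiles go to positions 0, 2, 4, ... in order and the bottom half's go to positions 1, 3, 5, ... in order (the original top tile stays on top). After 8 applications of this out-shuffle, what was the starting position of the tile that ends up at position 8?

11

Work backwards from position 8, undoing one out-shuffle at a time:
8 ← 4 ← 2 ← 1 ← 20 ← 10 ← 5 ← 22 ← 11
So the tile now at position 8 started at position 11.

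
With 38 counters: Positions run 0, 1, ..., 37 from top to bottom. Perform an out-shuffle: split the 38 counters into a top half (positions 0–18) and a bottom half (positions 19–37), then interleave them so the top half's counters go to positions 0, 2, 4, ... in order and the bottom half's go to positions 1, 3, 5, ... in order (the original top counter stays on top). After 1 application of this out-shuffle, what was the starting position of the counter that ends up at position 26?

Work backwards from position 26, undoing one out-shuffle at a time:
26 ← 13
So the counter now at position 26 started at position 13.

13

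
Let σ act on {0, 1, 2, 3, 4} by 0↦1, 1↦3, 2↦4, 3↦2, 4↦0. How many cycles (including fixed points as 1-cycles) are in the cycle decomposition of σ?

1

Cycle decomposition: (0 1 3 2 4).
1 cycle.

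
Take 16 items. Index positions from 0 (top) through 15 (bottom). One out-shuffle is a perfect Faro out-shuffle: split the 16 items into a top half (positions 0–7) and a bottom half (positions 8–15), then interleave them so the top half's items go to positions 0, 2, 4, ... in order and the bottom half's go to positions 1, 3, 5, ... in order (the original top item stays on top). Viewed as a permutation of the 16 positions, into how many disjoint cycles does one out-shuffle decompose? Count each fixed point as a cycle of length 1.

6

Trace each unvisited position around until it returns:
(0) (1 2 4 8) (3 6 12 9) (5 10) (7 14 13 11) (15)
6 cycles in total.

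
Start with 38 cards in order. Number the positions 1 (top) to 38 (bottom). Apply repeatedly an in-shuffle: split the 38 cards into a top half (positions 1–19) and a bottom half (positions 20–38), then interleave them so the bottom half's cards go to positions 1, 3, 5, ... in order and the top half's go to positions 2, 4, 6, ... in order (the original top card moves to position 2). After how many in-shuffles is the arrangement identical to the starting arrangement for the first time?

The in-shuffle permutes the 38 positions with cycle lengths [2, 12, 12, 12].
Every card is home exactly when every cycle has completed a whole number of laps, i.e. after lcm(2, 12) = 12 in-shuffles.

12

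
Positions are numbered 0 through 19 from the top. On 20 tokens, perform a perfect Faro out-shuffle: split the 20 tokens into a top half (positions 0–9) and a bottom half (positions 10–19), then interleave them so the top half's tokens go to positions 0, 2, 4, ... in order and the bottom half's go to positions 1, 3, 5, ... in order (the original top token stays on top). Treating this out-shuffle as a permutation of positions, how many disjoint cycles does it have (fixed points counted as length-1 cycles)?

Trace each unvisited position around until it returns:
(0) (1 2 4 8 16 13 ... len 18) (19)
3 cycles in total.

3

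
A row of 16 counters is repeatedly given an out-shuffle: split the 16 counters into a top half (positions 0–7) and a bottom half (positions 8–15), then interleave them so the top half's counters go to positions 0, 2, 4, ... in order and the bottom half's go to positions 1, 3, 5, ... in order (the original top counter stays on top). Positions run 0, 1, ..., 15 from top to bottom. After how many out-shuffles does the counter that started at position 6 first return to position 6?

4

Follow position 6 under repeated out-shuffles:
6 → 12 → 9 → 3 → 6
It first returns after 4 out-shuffles.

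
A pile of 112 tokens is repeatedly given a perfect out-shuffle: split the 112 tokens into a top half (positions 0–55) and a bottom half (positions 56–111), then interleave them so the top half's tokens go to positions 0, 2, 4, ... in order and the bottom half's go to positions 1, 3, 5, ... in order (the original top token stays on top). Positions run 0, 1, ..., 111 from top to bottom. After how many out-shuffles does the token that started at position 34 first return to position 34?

Follow position 34 under repeated out-shuffles:
34 → 68 → 25 → 50 → 100 → 89 → 67 → 23 → ... → 34 (length 36)
It first returns after 36 out-shuffles.

36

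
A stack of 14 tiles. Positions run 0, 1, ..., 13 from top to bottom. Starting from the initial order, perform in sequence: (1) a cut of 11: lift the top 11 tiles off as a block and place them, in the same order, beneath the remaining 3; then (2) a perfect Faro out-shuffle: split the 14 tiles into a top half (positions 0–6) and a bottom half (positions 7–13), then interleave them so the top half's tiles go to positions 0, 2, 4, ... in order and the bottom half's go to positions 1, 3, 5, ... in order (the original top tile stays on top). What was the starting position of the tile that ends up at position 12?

3

Undo the operations in reverse order, starting from position 12:
  undo op 2 (out-shuffle, from top half): 12 ← 6
  undo op 1 (cut 11): 6 ← 3
So the tile at position 12 came from original position 3.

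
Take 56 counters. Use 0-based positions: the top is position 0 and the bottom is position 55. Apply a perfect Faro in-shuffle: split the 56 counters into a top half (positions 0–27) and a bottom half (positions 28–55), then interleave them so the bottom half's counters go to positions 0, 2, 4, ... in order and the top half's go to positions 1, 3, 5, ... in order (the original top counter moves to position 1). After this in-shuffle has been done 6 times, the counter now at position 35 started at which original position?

Work backwards from position 35, undoing one in-shuffle at a time:
35 ← 17 ← 8 ← 32 ← 44 ← 50 ← 53
So the counter now at position 35 started at position 53.

53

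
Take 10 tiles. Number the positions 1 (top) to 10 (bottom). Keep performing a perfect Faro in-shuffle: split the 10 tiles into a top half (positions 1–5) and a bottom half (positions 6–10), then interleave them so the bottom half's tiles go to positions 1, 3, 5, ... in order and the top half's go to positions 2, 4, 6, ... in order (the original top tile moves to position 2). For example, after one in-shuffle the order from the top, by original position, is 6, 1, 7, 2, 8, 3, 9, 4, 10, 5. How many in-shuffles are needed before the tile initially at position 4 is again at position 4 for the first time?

10

Follow position 4 under repeated in-shuffles:
4 → 8 → 5 → 10 → 9 → 7 → 3 → 6 → 1 → 2 → 4
It first returns after 10 in-shuffles.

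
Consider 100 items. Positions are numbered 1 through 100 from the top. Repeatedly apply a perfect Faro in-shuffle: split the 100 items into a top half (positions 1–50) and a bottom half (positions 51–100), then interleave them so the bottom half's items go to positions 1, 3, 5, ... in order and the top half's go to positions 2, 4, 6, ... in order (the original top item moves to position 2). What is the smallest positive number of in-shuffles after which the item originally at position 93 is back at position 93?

Follow position 93 under repeated in-shuffles:
93 → 85 → 69 → 37 → 74 → 47 → 94 → 87 → ... → 93 (length 100)
It first returns after 100 in-shuffles.

100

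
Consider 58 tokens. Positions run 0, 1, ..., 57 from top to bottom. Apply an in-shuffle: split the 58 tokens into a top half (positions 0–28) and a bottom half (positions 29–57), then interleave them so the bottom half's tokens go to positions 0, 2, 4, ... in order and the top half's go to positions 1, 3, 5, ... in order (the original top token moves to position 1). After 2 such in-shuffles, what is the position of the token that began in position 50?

Track the token's position through each in-shuffle:
50 → 42 → 26

26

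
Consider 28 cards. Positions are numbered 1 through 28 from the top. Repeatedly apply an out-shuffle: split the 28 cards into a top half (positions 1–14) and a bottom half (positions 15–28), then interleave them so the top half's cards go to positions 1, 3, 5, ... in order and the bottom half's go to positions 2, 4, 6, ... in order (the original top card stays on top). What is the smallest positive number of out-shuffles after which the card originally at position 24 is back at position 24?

Follow position 24 under repeated out-shuffles:
24 → 20 → 12 → 23 → 18 → 8 → 15 → 2 → 3 → 5 → 9 → 17 → 6 → 11 → 21 → 14 → 27 → 26 → 24
It first returns after 18 out-shuffles.

18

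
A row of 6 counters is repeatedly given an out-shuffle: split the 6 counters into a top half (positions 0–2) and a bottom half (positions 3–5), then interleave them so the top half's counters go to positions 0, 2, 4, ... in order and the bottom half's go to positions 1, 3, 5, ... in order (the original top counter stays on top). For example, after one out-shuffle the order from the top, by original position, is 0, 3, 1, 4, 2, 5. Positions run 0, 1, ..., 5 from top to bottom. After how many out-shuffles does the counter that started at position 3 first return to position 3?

4

Follow position 3 under repeated out-shuffles:
3 → 1 → 2 → 4 → 3
It first returns after 4 out-shuffles.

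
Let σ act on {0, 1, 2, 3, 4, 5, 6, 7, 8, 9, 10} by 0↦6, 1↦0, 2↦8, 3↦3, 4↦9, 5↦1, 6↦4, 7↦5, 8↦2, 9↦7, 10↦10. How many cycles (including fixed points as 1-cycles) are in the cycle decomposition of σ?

4

Cycle decomposition: (0 6 4 9 7 5 1) (2 8) (3) (10).
4 cycles.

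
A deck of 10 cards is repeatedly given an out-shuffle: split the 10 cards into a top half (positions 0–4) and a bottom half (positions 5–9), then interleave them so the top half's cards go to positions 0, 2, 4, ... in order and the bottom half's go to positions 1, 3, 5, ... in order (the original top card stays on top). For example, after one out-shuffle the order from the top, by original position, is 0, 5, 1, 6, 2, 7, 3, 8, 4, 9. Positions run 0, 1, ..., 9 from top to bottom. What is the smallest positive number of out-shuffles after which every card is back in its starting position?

The out-shuffle permutes the 10 positions with cycle lengths [1, 1, 2, 6].
Every card is home exactly when every cycle has completed a whole number of laps, i.e. after lcm(1, 2, 6) = 6 out-shuffles.

6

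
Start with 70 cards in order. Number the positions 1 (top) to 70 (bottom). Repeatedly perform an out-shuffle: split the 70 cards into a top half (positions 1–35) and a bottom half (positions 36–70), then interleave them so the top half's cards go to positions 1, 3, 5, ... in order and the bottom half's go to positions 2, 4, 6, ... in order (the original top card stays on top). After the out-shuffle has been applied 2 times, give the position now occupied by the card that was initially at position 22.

16

Track the card's position through each out-shuffle:
22 → 43 → 16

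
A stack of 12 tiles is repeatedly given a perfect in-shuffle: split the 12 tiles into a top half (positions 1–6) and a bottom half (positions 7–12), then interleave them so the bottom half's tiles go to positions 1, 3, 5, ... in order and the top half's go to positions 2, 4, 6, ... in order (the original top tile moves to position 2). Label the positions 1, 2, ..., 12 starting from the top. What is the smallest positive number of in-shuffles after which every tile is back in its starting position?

12

The in-shuffle permutes the 12 positions with cycle lengths [12].
Every tile is home exactly when every cycle has completed a whole number of laps, i.e. after lcm(12) = 12 in-shuffles.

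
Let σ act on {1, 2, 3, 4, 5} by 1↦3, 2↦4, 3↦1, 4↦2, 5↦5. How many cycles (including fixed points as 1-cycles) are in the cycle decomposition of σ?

3

Cycle decomposition: (1 3) (2 4) (5).
3 cycles.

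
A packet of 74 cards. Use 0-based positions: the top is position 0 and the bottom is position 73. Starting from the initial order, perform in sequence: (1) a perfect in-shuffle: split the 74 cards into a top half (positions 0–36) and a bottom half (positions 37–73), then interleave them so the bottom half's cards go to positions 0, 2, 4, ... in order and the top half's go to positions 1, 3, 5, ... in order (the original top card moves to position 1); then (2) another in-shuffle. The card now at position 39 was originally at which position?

Undo the operations in reverse order, starting from position 39:
  undo op 2 (in-shuffle, from top half): 39 ← 19
  undo op 1 (in-shuffle, from top half): 19 ← 9
So the card at position 39 came from original position 9.

9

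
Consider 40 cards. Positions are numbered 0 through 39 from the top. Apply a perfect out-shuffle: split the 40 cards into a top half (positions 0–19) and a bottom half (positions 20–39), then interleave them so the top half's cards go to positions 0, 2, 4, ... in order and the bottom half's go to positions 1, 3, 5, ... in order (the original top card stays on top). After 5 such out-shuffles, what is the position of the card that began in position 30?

Track the card's position through each out-shuffle:
30 → 21 → 3 → 6 → 12 → 24

24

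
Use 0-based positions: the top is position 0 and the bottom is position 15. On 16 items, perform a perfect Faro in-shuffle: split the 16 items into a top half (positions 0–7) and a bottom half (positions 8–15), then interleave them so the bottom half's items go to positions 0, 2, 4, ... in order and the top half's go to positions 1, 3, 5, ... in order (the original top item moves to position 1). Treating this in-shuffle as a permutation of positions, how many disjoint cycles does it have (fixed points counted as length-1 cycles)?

Trace each unvisited position around until it returns:
(0 1 3 7 15 14 12 8) (2 5 11 6 13 10 4 9)
2 cycles in total.

2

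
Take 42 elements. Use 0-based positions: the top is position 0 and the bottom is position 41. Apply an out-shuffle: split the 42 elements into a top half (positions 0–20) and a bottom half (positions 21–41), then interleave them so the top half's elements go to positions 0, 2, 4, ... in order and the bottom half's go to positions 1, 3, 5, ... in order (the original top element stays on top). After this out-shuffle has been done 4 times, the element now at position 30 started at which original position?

7

Work backwards from position 30, undoing one out-shuffle at a time:
30 ← 15 ← 28 ← 14 ← 7
So the element now at position 30 started at position 7.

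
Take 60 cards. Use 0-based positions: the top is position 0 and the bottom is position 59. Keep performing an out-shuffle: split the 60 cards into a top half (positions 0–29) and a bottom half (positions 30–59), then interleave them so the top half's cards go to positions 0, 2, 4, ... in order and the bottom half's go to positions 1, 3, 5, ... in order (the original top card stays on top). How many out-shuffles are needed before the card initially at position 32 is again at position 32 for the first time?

58

Follow position 32 under repeated out-shuffles:
32 → 5 → 10 → 20 → 40 → 21 → 42 → 25 → ... → 32 (length 58)
It first returns after 58 out-shuffles.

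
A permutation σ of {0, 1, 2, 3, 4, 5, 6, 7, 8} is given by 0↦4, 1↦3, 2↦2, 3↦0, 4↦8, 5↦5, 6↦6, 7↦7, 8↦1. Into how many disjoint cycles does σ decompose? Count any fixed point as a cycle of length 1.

Cycle decomposition: (0 4 8 1 3) (2) (5) (6) (7).
5 cycles.

5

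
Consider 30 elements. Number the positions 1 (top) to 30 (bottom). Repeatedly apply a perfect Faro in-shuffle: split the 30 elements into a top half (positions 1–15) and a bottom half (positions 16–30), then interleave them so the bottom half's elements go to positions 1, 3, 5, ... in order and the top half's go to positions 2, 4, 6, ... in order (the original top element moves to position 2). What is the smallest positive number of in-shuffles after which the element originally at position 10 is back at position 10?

Follow position 10 under repeated in-shuffles:
10 → 20 → 9 → 18 → 5 → 10
It first returns after 5 in-shuffles.

5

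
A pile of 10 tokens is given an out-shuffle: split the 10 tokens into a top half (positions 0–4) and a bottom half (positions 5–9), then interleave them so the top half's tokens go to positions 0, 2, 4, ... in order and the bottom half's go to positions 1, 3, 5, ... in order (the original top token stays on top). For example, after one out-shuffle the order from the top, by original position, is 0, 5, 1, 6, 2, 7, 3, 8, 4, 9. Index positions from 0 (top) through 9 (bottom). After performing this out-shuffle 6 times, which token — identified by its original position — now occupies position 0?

Work backwards from position 0, undoing one out-shuffle at a time:
0 ← 0 ← 0 ← 0 ← 0 ← 0 ← 0
So the token now at position 0 started at position 0.

0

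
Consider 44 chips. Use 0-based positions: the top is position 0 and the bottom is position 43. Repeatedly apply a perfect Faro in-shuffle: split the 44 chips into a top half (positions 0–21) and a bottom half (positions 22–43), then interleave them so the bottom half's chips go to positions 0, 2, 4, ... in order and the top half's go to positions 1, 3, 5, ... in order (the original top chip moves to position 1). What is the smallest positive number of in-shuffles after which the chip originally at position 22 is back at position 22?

12

Follow position 22 under repeated in-shuffles:
22 → 0 → 1 → 3 → 7 → 15 → 31 → 18 → 37 → 30 → 16 → 33 → 22
It first returns after 12 in-shuffles.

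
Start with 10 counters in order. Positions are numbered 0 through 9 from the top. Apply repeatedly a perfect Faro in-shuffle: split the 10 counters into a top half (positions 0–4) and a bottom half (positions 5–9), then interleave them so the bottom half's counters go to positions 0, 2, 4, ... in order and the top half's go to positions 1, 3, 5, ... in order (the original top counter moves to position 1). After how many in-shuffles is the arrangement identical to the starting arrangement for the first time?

10

The in-shuffle permutes the 10 positions with cycle lengths [10].
Every counter is home exactly when every cycle has completed a whole number of laps, i.e. after lcm(10) = 10 in-shuffles.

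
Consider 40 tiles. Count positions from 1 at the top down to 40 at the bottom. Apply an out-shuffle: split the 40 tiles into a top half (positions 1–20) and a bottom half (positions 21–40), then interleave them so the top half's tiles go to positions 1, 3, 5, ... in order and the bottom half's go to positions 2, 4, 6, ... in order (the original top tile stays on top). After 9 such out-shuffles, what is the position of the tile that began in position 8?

36

Track the tile's position through each out-shuffle:
8 → 15 → 29 → 18 → 35 → 30 → 20 → 39 → 38 → 36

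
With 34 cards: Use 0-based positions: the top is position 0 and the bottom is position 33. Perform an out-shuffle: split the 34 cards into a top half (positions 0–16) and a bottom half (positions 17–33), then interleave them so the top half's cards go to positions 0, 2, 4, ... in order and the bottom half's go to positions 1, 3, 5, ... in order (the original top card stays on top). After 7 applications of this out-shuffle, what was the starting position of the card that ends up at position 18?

Work backwards from position 18, undoing one out-shuffle at a time:
18 ← 9 ← 21 ← 27 ← 30 ← 15 ← 24 ← 12
So the card now at position 18 started at position 12.

12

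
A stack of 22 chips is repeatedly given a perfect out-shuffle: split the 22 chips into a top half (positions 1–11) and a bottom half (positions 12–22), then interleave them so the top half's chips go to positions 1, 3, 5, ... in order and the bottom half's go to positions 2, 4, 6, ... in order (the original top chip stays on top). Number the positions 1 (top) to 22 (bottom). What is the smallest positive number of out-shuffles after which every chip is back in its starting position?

6

The out-shuffle permutes the 22 positions with cycle lengths [1, 1, 2, 3, 3, 6, 6].
Every chip is home exactly when every cycle has completed a whole number of laps, i.e. after lcm(1, 2, 3, 6) = 6 out-shuffles.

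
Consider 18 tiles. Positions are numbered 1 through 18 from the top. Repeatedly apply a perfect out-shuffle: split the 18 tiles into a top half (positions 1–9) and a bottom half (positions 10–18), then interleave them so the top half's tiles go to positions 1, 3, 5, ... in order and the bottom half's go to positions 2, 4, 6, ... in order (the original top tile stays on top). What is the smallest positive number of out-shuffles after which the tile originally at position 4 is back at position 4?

8

Follow position 4 under repeated out-shuffles:
4 → 7 → 13 → 8 → 15 → 12 → 6 → 11 → 4
It first returns after 8 out-shuffles.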